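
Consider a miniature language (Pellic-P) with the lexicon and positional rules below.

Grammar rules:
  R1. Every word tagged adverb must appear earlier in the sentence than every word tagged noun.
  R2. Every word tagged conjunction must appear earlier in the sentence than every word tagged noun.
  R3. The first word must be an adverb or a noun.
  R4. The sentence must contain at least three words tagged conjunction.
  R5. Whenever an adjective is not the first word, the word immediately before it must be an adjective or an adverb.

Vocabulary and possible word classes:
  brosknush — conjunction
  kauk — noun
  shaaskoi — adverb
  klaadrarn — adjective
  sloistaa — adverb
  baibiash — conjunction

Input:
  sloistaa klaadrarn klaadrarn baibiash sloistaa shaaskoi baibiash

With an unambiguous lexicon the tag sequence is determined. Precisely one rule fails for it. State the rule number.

Fixed tagging: adverb adjective adjective conjunction adverb adverb conjunction.
Checking each rule: R1 holds, R2 holds, R3 holds, R4 violated, R5 holds.
Only rule 4 fails.

4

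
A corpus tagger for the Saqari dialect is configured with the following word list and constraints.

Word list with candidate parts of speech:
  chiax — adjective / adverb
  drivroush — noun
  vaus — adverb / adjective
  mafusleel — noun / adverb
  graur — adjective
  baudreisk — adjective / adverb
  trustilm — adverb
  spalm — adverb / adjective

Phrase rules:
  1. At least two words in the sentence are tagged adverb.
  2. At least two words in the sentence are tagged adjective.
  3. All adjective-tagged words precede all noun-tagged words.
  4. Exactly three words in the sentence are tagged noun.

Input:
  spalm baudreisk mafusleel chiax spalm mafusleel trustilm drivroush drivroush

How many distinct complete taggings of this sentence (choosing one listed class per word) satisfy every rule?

12

Candidates per position — 1:spalm {adverb,adjective}; 2:baudreisk {adjective,adverb}; 3:mafusleel {noun,adverb}; 4:chiax {adjective,adverb}; 5:spalm {adverb,adjective}; 6:mafusleel {noun,adverb}; 7:trustilm {adverb}; 8:drivroush {noun}; 9:drivroush {noun}.
There are 64 candidate sequences in total.
Checking each against the rules leaves 12 sequences.
Count = 12.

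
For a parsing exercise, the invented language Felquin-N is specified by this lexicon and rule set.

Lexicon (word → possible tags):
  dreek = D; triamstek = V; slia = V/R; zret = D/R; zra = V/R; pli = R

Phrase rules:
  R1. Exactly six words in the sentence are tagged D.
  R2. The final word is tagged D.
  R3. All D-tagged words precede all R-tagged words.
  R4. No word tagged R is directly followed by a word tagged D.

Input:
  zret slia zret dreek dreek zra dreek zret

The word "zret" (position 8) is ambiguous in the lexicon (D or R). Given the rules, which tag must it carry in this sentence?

D

Candidates per position — 1:zret {D,R}; 2:slia {V,R}; 3:zret {D,R}; 4:dreek {D}; 5:dreek {D}; 6:zra {V,R}; 7:dreek {D}; 8:zret {D,R}.
Word 1 cannot be R — rule 1 would then fail for every completion. It is D.
Word 2 cannot be R — rule 3 would then fail for every completion. It is V.
Word 3 cannot be R — rule 1 would then fail for every completion. It is D.
Word 6 cannot be R — rule 3 would then fail for every completion. It is V.
Word 8 cannot be R — rule 1 would then fail for every completion. It is D.
The only consistent sequence is: D V D D D V D D.
Verifying each rule — rule 1 ok; rule 2 ok; rule 3 ok; rule 4 ok.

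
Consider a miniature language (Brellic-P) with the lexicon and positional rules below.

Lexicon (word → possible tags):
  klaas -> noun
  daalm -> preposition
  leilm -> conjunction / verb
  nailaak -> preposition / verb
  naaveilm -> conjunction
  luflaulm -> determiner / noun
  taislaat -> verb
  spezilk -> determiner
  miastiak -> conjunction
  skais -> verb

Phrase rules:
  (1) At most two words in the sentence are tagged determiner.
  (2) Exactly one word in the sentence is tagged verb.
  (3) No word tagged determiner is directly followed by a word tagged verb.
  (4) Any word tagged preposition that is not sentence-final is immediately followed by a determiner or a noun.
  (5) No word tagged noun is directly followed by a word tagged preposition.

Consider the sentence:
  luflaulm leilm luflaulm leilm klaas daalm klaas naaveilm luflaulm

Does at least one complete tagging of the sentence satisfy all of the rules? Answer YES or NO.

Candidates per position — 1:luflaulm {determiner,noun}; 2:leilm {conjunction,verb}; 3:luflaulm {determiner,noun}; 4:leilm {conjunction,verb}; 5:klaas {noun}; 6:daalm {preposition}; 7:klaas {noun}; 8:naaveilm {conjunction}; 9:luflaulm {determiner,noun}.
Rule 5 cannot be satisfied by any choice of tags from the lexicon.
So there is no consistent tagging.

NO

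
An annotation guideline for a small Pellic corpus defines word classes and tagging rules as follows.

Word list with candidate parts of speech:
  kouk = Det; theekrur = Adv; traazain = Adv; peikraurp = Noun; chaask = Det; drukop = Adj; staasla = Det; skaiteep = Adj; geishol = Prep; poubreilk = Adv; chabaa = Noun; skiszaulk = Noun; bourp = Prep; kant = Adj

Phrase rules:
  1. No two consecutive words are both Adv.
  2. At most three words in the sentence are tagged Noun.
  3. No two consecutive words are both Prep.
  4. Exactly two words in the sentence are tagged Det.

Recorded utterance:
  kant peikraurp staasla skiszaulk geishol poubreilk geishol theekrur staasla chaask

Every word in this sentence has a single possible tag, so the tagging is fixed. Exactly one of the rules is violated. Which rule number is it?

Fixed tagging: Adj Noun Det Noun Prep Adv Prep Adv Det Det.
Checking each rule: R1 pass, R2 pass, R3 pass, R4 fail.
Only rule 4 fails.

4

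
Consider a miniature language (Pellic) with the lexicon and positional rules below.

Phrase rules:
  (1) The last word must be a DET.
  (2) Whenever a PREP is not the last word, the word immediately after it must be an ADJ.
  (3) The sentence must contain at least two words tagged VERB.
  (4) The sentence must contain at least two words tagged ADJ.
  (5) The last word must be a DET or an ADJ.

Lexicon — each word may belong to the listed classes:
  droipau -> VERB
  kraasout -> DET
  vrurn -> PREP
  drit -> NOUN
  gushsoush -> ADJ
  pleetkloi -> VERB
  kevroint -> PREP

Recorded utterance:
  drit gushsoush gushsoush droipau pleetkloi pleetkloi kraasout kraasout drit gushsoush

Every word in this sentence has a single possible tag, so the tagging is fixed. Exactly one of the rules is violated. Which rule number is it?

1

Fixed tagging: NOUN ADJ ADJ VERB VERB VERB DET DET NOUN ADJ.
Applying the rules: R1 ✗, R2 ✓, R3 ✓, R4 ✓, R5 ✓.
Only rule 1 fails.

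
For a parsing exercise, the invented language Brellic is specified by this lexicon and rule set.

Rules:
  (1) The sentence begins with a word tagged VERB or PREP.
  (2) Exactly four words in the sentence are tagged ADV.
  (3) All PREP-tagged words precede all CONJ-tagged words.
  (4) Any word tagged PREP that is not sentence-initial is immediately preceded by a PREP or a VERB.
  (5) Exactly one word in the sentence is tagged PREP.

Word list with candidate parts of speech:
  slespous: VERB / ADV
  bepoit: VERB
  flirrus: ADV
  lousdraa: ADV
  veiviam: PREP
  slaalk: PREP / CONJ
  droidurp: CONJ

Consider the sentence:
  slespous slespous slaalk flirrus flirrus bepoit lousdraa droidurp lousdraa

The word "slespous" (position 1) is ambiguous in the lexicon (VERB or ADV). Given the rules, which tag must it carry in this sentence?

VERB

Candidates per position — 1:slespous {VERB,ADV}; 2:slespous {VERB,ADV}; 3:slaalk {PREP,CONJ}; 4:flirrus {ADV}; 5:flirrus {ADV}; 6:bepoit {VERB}; 7:lousdraa {ADV}; 8:droidurp {CONJ}; 9:lousdraa {ADV}.
Position 1: ADV is ruled out by rule 1; that leaves VERB.
Position 2: ADV is ruled out by rule 2; that leaves VERB.
Position 3: CONJ is ruled out by rule 5; that leaves PREP.
The unique satisfying tagging is: VERB VERB PREP ADV ADV VERB ADV CONJ ADV.
Rule-by-rule: rule 1 holds; rule 2 holds; rule 3 holds; rule 4 holds; rule 5 holds.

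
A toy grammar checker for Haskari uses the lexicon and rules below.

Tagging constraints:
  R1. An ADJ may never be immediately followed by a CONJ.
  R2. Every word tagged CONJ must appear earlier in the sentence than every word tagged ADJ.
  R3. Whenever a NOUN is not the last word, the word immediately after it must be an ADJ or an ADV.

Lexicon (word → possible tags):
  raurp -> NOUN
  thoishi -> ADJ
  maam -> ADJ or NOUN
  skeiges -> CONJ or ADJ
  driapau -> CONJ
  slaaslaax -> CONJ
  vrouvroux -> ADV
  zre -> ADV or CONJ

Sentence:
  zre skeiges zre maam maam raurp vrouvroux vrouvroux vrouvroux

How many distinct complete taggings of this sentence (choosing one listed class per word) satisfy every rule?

Candidates per position — 1:zre {ADV,CONJ}; 2:skeiges {CONJ,ADJ}; 3:zre {ADV,CONJ}; 4:maam {ADJ,NOUN}; 5:maam {ADJ,NOUN}; 6:raurp {NOUN}; 7:vrouvroux {ADV}; 8:vrouvroux {ADV}; 9:vrouvroux {ADV}.
There are 32 candidate sequences in total.
Checking each against the rules leaves 12 sequences.
Count = 12.

12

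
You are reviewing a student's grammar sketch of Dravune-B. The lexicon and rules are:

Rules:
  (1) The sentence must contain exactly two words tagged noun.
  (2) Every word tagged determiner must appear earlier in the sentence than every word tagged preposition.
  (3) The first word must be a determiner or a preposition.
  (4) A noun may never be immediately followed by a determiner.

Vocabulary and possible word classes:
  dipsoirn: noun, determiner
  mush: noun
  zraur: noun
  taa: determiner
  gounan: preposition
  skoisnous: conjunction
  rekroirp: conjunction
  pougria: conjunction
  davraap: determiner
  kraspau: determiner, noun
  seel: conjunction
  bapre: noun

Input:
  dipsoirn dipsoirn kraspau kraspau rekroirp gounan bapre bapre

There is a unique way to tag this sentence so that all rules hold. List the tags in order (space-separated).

Candidates per position — 1:dipsoirn {noun,determiner}; 2:dipsoirn {noun,determiner}; 3:kraspau {determiner,noun}; 4:kraspau {determiner,noun}; 5:rekroirp {conjunction}; 6:gounan {preposition}; 7:bapre {noun}; 8:bapre {noun}.
If word 1 were noun, no tagging could satisfy rule 1; so word 1 is determiner.
If word 2 were noun, no tagging could satisfy rule 1; so word 2 is determiner.
If word 3 were noun, no tagging could satisfy rule 1; so word 3 is determiner.
If word 4 were noun, no tagging could satisfy rule 1; so word 4 is determiner.
So the tagging must be: determiner determiner determiner determiner conjunction preposition noun noun.
Rule-by-rule: rule 1 satisfied; rule 2 satisfied; rule 3 satisfied; rule 4 satisfied.

determiner determiner determiner determiner conjunction preposition noun noun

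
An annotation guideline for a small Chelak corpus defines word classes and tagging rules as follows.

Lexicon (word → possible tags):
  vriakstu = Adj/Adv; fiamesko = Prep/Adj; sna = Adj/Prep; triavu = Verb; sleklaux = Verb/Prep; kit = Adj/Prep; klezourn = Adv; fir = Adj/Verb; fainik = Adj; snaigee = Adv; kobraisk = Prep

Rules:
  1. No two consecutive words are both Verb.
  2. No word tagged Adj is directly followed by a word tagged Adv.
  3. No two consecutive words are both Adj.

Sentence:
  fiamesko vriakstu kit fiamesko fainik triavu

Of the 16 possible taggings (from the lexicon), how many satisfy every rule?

Candidates per position — 1:fiamesko {Prep,Adj}; 2:vriakstu {Adj,Adv}; 3:kit {Adj,Prep}; 4:fiamesko {Prep,Adj}; 5:fainik {Adj}; 6:triavu {Verb}.
There are 16 candidate sequences in total.
The sequences that satisfy every rule: Prep Adj Prep Prep Adj Verb; Prep Adv Adj Prep Adj Verb; Prep Adv Prep Prep Adj Verb.
Count = 3.

3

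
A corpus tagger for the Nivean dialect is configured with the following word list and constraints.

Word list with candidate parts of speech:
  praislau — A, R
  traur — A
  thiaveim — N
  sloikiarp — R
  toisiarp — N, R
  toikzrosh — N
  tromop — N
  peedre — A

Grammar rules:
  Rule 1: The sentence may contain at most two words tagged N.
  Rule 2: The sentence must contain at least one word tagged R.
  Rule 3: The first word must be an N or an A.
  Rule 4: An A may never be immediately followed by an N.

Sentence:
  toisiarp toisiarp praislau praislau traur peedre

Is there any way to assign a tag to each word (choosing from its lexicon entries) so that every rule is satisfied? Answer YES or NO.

YES

Candidates per position — 1:toisiarp {N,R}; 2:toisiarp {N,R}; 3:praislau {A,R}; 4:praislau {A,R}; 5:traur {A}; 6:peedre {A}.
One satisfying assignment: N N R R A A.
Check: rule 1 satisfied; rule 2 satisfied; rule 3 satisfied; rule 4 satisfied.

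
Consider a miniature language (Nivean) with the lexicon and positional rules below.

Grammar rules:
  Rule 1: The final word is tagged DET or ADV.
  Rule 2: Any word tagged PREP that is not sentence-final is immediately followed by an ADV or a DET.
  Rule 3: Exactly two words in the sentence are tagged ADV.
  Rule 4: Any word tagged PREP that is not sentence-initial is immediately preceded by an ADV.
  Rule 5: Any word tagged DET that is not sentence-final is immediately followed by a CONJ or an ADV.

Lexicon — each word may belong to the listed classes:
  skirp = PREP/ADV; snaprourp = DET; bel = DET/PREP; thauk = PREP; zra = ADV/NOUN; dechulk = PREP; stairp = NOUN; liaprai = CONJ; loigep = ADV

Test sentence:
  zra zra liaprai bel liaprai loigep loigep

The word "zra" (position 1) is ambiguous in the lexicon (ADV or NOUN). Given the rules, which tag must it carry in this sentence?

NOUN

Candidates per position — 1:zra {ADV,NOUN}; 2:zra {ADV,NOUN}; 3:liaprai {CONJ}; 4:bel {DET,PREP}; 5:liaprai {CONJ}; 6:loigep {ADV}; 7:loigep {ADV}.
Word 1 cannot be ADV — rule 3 would then fail for every completion. It is NOUN.
Word 2 cannot be ADV — rule 3 would then fail for every completion. It is NOUN.
Word 4 cannot be PREP — rule 2 would then fail for every completion. It is DET.
The unique satisfying tagging is: NOUN NOUN CONJ DET CONJ ADV ADV.
Check: rule 1 ok; rule 2 ok; rule 3 ok; rule 4 ok; rule 5 ok.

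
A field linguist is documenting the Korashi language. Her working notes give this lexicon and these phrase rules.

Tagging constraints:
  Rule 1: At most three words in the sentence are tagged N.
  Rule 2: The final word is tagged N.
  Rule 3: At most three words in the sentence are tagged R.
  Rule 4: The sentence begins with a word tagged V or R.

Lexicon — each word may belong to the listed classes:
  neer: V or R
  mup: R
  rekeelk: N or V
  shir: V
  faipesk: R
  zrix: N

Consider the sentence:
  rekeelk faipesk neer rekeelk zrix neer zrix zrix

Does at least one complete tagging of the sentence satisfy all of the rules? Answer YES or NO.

Candidates per position — 1:rekeelk {N,V}; 2:faipesk {R}; 3:neer {V,R}; 4:rekeelk {N,V}; 5:zrix {N}; 6:neer {V,R}; 7:zrix {N}; 8:zrix {N}.
One satisfying assignment: V R R V N R N N.
Verifying each rule — rule 1 ok; rule 2 ok; rule 3 ok; rule 4 ok.

YES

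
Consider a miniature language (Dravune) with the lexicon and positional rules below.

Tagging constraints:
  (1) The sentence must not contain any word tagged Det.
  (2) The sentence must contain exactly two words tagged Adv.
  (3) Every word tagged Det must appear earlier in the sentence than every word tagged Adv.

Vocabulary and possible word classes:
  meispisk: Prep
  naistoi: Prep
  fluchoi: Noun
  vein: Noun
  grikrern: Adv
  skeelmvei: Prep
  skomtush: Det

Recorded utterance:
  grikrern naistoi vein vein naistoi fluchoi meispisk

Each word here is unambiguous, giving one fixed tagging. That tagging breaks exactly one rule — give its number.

Fixed tagging: Adv Prep Noun Noun Prep Noun Prep.
Applying the rules: R1 holds, R2 violated, R3 holds.
Only rule 2 fails.

2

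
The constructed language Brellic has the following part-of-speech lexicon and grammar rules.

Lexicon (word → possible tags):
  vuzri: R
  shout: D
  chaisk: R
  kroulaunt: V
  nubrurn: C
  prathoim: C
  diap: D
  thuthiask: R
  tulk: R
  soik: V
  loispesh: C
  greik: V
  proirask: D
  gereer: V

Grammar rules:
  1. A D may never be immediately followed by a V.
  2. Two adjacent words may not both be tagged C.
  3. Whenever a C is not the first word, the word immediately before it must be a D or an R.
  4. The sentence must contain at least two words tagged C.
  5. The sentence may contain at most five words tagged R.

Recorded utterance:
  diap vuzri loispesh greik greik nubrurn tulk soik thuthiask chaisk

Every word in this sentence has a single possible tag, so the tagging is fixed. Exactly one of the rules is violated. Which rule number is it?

Fixed tagging: D R C V V C R V R R.
Applying the rules: R1 ok, R2 ok, R3 fails, R4 ok, R5 ok.
Only rule 3 fails.

3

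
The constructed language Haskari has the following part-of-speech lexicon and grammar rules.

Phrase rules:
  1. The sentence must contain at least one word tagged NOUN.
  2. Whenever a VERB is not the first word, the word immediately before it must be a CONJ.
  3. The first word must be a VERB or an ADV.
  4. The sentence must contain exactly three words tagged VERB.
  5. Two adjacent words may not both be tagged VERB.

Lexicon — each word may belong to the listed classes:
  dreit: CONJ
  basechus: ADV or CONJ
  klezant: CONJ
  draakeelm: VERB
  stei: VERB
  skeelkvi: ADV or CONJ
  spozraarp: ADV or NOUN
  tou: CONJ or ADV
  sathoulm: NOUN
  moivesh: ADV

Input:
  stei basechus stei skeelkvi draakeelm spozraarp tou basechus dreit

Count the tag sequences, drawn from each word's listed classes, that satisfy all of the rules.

4

Candidates per position — 1:stei {VERB}; 2:basechus {ADV,CONJ}; 3:stei {VERB}; 4:skeelkvi {ADV,CONJ}; 5:draakeelm {VERB}; 6:spozraarp {ADV,NOUN}; 7:tou {CONJ,ADV}; 8:basechus {ADV,CONJ}; 9:dreit {CONJ}.
There are 32 candidate sequences in total.
The sequences that satisfy every rule: VERB CONJ VERB CONJ VERB NOUN CONJ ADV CONJ; VERB CONJ VERB CONJ VERB NOUN CONJ CONJ CONJ; VERB CONJ VERB CONJ VERB NOUN ADV ADV CONJ; VERB CONJ VERB CONJ VERB NOUN ADV CONJ CONJ.
Count = 4.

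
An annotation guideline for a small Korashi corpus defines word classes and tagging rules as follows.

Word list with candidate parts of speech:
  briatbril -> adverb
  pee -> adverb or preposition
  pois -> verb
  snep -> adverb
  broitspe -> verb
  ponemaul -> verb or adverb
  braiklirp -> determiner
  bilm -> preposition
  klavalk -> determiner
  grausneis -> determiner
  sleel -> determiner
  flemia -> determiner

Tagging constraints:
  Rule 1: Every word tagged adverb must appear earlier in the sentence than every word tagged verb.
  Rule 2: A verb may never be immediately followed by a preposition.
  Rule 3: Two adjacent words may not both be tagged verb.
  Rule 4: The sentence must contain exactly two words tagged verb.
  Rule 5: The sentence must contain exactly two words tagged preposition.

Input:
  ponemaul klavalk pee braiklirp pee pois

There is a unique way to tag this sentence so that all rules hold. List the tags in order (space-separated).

Candidates per position — 1:ponemaul {verb,adverb}; 2:klavalk {determiner}; 3:pee {adverb,preposition}; 4:braiklirp {determiner}; 5:pee {adverb,preposition}; 6:pois {verb}.
At position 1, choosing adverb makes rule 4 impossible to satisfy; hence verb.
At position 3, choosing adverb makes rule 1 impossible to satisfy; hence preposition.
At position 5, choosing adverb makes rule 1 impossible to satisfy; hence preposition.
The only consistent sequence is: verb determiner preposition determiner preposition verb.
Verifying each rule — rule 1 satisfied; rule 2 satisfied; rule 3 satisfied; rule 4 satisfied; rule 5 satisfied.

verb determiner preposition determiner preposition verb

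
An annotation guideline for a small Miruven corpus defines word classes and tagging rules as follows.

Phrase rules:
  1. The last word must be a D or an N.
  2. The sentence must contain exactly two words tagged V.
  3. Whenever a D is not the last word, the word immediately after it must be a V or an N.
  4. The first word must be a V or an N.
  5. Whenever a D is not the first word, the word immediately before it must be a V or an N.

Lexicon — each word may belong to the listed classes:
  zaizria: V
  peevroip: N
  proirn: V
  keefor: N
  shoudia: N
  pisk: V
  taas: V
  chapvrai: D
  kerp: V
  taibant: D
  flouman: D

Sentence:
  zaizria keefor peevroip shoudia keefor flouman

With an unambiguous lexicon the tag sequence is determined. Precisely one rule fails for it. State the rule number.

2

Fixed tagging: V N N N N D.
Rule check: R1 pass, R2 fail, R3 pass, R4 pass, R5 pass.
Only rule 2 fails.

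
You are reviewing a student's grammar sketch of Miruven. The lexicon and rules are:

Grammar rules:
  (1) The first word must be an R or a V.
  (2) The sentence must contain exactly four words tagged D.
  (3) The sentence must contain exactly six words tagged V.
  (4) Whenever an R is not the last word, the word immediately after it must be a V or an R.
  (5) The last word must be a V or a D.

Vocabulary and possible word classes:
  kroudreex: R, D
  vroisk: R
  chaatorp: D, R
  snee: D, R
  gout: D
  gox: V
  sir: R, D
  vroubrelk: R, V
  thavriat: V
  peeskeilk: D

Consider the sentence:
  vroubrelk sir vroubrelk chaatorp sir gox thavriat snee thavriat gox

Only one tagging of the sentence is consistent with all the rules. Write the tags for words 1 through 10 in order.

Candidates per position — 1:vroubrelk {R,V}; 2:sir {R,D}; 3:vroubrelk {R,V}; 4:chaatorp {D,R}; 5:sir {R,D}; 6:gox {V}; 7:thavriat {V}; 8:snee {D,R}; 9:thavriat {V}; 10:gox {V}.
Position 1: tagging it R would leave rule 3 unsatisfiable, so it must be V.
Position 2: tagging it R would leave rule 2 unsatisfiable, so it must be D.
Position 3: tagging it R would leave rule 3 unsatisfiable, so it must be V.
Position 4: tagging it R would leave rule 2 unsatisfiable, so it must be D.
Position 5: tagging it R would leave rule 2 unsatisfiable, so it must be D.
Position 8: tagging it R would leave rule 2 unsatisfiable, so it must be D.
That leaves exactly one tagging: V D V D D V V D V V.
Checking: rule 1 ok; rule 2 ok; rule 3 ok; rule 4 ok; rule 5 ok.

V D V D D V V D V V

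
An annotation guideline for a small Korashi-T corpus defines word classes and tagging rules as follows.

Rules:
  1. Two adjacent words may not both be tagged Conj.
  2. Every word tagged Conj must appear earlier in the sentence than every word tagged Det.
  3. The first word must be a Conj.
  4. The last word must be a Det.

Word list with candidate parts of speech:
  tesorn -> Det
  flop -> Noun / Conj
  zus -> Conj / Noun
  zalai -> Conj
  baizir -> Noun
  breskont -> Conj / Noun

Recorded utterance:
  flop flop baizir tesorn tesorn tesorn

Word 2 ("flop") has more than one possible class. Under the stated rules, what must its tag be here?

Candidates per position — 1:flop {Noun,Conj}; 2:flop {Noun,Conj}; 3:baizir {Noun}; 4:tesorn {Det}; 5:tesorn {Det}; 6:tesorn {Det}.
If word 1 were Noun, no tagging could satisfy rule 3; so word 1 is Conj.
If word 2 were Conj, no tagging could satisfy rule 1; so word 2 is Noun.
The unique satisfying tagging is: Conj Noun Noun Det Det Det.
Verifying each rule — rule 1 holds; rule 2 holds; rule 3 holds; rule 4 holds.

Noun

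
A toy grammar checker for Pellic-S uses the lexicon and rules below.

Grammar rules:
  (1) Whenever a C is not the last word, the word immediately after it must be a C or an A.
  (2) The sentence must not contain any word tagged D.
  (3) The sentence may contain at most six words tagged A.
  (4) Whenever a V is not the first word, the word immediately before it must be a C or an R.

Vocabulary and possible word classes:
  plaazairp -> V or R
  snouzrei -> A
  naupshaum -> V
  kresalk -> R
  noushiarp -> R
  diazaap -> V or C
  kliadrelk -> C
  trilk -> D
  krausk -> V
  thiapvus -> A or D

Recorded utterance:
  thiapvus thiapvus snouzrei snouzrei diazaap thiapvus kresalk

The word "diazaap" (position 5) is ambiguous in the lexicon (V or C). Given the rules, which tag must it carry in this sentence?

C

Candidates per position — 1:thiapvus {A,D}; 2:thiapvus {A,D}; 3:snouzrei {A}; 4:snouzrei {A}; 5:diazaap {V,C}; 6:thiapvus {A,D}; 7:kresalk {R}.
At position 1, choosing D makes rule 2 impossible to satisfy; hence A.
At position 2, choosing D makes rule 2 impossible to satisfy; hence A.
At position 5, choosing V makes rule 4 impossible to satisfy; hence C.
At position 6, choosing D makes rule 1 impossible to satisfy; hence A.
The unique satisfying tagging is: A A A A C A R.
Verifying each rule — rule 1 ok; rule 2 ok; rule 3 ok; rule 4 ok.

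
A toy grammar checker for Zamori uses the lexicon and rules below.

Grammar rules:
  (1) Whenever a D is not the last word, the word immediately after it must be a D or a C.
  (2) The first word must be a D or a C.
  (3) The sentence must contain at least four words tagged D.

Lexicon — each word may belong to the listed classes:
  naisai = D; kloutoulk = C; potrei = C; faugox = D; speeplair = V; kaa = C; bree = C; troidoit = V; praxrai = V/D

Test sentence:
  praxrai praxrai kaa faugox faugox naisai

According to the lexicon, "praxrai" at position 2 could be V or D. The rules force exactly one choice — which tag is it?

Candidates per position — 1:praxrai {V,D}; 2:praxrai {V,D}; 3:kaa {C}; 4:faugox {D}; 5:faugox {D}; 6:naisai {D}.
If word 1 were V, no tagging could satisfy rule 2; so word 1 is D.
If word 2 were V, no tagging could satisfy rule 1; so word 2 is D.
That leaves exactly one tagging: D D C D D D.
Checking: rule 1 holds; rule 2 holds; rule 3 holds.

D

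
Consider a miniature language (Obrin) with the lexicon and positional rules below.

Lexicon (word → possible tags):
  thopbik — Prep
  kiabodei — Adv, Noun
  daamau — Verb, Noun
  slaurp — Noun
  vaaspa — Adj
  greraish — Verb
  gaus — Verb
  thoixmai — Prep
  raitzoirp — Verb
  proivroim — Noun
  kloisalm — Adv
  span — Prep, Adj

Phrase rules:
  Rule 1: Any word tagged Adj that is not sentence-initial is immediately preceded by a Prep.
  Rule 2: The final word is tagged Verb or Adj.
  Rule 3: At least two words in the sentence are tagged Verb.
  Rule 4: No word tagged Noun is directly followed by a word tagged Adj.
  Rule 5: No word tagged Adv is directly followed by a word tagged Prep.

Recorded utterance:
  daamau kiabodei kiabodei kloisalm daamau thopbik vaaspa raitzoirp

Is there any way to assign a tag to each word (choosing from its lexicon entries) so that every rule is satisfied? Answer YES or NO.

YES

Candidates per position — 1:daamau {Verb,Noun}; 2:kiabodei {Adv,Noun}; 3:kiabodei {Adv,Noun}; 4:kloisalm {Adv}; 5:daamau {Verb,Noun}; 6:thopbik {Prep}; 7:vaaspa {Adj}; 8:raitzoirp {Verb}.
One satisfying assignment: Noun Noun Adv Adv Verb Prep Adj Verb.
Verifying each rule — rule 1 ok; rule 2 ok; rule 3 ok; rule 4 ok; rule 5 ok.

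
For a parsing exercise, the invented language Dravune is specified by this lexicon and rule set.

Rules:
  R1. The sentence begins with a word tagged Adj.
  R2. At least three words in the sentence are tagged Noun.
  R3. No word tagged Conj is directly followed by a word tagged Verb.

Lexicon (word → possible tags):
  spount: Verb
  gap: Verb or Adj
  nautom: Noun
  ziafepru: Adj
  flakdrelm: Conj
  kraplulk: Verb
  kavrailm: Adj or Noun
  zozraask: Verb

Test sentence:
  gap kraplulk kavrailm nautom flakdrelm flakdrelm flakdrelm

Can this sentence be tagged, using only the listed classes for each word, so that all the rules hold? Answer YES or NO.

Candidates per position — 1:gap {Verb,Adj}; 2:kraplulk {Verb}; 3:kavrailm {Adj,Noun}; 4:nautom {Noun}; 5:flakdrelm {Conj}; 6:flakdrelm {Conj}; 7:flakdrelm {Conj}.
Rule 2 cannot be satisfied by any choice of tags from the lexicon.
So there is no consistent tagging.

NO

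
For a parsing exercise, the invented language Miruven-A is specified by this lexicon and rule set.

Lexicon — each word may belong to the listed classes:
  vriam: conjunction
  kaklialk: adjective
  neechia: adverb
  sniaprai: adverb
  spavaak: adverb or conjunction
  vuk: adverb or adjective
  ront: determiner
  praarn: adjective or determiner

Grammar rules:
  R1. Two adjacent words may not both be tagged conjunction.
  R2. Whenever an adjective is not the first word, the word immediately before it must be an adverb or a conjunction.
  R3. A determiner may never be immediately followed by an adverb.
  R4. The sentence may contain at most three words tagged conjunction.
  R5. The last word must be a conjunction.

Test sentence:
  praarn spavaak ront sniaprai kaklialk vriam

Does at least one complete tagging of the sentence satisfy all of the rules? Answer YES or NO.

Candidates per position — 1:praarn {adjective,determiner}; 2:spavaak {adverb,conjunction}; 3:ront {determiner}; 4:sniaprai {adverb}; 5:kaklialk {adjective}; 6:vriam {conjunction}.
Rule 3 cannot be satisfied by any choice of tags from the lexicon.
So there is no consistent tagging.

NO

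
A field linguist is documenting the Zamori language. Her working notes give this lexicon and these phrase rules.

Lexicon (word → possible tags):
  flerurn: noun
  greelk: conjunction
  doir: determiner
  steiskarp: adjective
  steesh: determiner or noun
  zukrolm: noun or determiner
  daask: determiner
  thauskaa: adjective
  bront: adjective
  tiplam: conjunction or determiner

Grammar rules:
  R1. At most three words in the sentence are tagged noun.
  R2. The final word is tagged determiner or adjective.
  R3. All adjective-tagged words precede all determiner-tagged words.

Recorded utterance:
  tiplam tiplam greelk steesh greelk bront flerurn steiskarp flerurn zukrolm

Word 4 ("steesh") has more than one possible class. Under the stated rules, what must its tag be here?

noun

Candidates per position — 1:tiplam {conjunction,determiner}; 2:tiplam {conjunction,determiner}; 3:greelk {conjunction}; 4:steesh {determiner,noun}; 5:greelk {conjunction}; 6:bront {adjective}; 7:flerurn {noun}; 8:steiskarp {adjective}; 9:flerurn {noun}; 10:zukrolm {noun,determiner}.
Position 1: determiner is ruled out by rule 3; that leaves conjunction.
Position 2: determiner is ruled out by rule 3; that leaves conjunction.
Position 4: determiner is ruled out by rule 3; that leaves noun.
Position 10: noun is ruled out by rule 1; that leaves determiner.
That leaves exactly one tagging: conjunction conjunction conjunction noun conjunction adjective noun adjective noun determiner.
Verifying each rule — rule 1 holds; rule 2 holds; rule 3 holds.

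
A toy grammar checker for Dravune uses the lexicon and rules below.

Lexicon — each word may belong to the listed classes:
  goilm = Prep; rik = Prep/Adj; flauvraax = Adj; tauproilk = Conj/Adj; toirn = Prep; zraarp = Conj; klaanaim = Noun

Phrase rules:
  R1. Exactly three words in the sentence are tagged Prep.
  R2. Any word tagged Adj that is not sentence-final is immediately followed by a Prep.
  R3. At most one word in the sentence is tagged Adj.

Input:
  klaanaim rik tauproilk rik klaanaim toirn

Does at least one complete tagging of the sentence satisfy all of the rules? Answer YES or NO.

YES

Candidates per position — 1:klaanaim {Noun}; 2:rik {Prep,Adj}; 3:tauproilk {Conj,Adj}; 4:rik {Prep,Adj}; 5:klaanaim {Noun}; 6:toirn {Prep}.
One satisfying assignment: Noun Prep Adj Prep Noun Prep.
Verifying each rule — rule 1 ✓; rule 2 ✓; rule 3 ✓.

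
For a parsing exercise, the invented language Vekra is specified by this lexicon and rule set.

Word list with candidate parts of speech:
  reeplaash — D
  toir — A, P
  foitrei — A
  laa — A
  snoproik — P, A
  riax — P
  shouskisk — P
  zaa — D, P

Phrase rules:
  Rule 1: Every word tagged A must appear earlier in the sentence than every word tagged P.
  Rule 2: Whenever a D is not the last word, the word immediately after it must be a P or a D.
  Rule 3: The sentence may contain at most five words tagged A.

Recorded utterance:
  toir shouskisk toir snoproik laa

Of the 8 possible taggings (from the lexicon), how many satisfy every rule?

0

Candidates per position — 1:toir {A,P}; 2:shouskisk {P}; 3:toir {A,P}; 4:snoproik {P,A}; 5:laa {A}.
There are 8 candidate sequences in total.
Rule 1 cannot be satisfied by any choice of tags from the lexicon.
So there is no consistent tagging.
Count = 0.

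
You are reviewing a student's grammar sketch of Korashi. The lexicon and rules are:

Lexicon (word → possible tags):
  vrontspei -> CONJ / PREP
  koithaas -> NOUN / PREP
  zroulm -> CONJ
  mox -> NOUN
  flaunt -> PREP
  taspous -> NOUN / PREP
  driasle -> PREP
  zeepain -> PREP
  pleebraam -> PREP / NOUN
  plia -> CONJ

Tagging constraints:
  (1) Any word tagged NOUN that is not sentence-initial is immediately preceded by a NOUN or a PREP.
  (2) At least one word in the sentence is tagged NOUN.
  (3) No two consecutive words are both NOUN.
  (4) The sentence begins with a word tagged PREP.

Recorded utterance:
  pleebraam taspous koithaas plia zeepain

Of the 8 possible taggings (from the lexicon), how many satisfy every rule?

Candidates per position — 1:pleebraam {PREP,NOUN}; 2:taspous {NOUN,PREP}; 3:koithaas {NOUN,PREP}; 4:plia {CONJ}; 5:zeepain {PREP}.
There are 8 candidate sequences in total.
The sequences that satisfy every rule: PREP NOUN PREP CONJ PREP; PREP PREP NOUN CONJ PREP.
Count = 2.

2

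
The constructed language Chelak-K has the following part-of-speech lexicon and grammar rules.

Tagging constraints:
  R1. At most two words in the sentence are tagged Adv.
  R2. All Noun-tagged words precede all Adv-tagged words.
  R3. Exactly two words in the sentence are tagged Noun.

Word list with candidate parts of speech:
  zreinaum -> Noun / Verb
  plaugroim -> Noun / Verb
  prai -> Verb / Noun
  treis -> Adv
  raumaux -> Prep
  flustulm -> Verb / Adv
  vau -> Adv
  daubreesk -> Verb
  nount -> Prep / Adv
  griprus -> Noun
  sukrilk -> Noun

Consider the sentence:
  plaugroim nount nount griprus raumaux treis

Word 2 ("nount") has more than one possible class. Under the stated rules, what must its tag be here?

Prep

Candidates per position — 1:plaugroim {Noun,Verb}; 2:nount {Prep,Adv}; 3:nount {Prep,Adv}; 4:griprus {Noun}; 5:raumaux {Prep}; 6:treis {Adv}.
Position 1: tagging it Verb would leave rule 3 unsatisfiable, so it must be Noun.
Position 2: tagging it Adv would leave rule 2 unsatisfiable, so it must be Prep.
Position 3: tagging it Adv would leave rule 2 unsatisfiable, so it must be Prep.
The unique satisfying tagging is: Noun Prep Prep Noun Prep Adv.
Checking: rule 1 satisfied; rule 2 satisfied; rule 3 satisfied.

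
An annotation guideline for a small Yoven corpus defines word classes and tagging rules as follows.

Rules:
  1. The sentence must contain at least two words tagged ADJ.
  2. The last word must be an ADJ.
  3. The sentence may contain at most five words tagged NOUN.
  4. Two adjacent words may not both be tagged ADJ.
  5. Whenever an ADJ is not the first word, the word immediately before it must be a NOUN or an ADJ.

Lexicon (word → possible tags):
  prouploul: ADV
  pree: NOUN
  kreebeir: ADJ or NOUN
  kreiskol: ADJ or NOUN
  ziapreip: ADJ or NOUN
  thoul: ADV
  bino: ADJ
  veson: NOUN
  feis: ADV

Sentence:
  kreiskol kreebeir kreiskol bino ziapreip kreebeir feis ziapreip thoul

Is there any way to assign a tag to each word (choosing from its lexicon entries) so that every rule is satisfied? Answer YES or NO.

Candidates per position — 1:kreiskol {ADJ,NOUN}; 2:kreebeir {ADJ,NOUN}; 3:kreiskol {ADJ,NOUN}; 4:bino {ADJ}; 5:ziapreip {ADJ,NOUN}; 6:kreebeir {ADJ,NOUN}; 7:feis {ADV}; 8:ziapreip {ADJ,NOUN}; 9:thoul {ADV}.
Rule 2 cannot be satisfied by any choice of tags from the lexicon.
So there is no consistent tagging.

NO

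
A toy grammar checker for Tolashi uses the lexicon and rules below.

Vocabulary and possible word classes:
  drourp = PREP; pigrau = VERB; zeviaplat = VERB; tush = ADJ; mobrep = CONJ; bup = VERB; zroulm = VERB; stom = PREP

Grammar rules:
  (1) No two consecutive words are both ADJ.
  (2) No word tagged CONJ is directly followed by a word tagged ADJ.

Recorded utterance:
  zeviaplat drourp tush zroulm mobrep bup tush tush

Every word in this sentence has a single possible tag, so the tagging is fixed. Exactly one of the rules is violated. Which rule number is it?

Fixed tagging: VERB PREP ADJ VERB CONJ VERB ADJ ADJ.
Checking each rule: R1 ✗, R2 ✓.
Only rule 1 fails.

1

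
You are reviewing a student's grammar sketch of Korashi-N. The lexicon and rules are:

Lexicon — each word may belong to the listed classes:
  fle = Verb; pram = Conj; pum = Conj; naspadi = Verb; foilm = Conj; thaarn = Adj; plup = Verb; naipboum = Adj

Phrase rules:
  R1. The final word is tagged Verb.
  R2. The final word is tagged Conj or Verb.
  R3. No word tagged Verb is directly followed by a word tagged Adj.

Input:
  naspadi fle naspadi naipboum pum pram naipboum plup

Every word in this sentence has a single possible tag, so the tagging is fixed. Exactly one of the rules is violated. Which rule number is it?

3

Fixed tagging: Verb Verb Verb Adj Conj Conj Adj Verb.
Applying the rules: R1 holds, R2 holds, R3 violated.
Only rule 3 fails.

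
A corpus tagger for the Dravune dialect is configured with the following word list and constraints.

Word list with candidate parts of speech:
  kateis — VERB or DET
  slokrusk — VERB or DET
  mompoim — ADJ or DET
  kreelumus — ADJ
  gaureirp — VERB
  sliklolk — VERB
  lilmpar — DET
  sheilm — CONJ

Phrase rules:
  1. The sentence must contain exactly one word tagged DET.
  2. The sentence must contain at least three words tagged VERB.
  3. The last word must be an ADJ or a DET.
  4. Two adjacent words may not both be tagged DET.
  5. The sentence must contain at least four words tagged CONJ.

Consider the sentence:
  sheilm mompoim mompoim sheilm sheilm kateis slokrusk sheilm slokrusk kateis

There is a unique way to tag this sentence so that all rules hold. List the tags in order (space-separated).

Candidates per position — 1:sheilm {CONJ}; 2:mompoim {ADJ,DET}; 3:mompoim {ADJ,DET}; 4:sheilm {CONJ}; 5:sheilm {CONJ}; 6:kateis {VERB,DET}; 7:slokrusk {VERB,DET}; 8:sheilm {CONJ}; 9:slokrusk {VERB,DET}; 10:kateis {VERB,DET}.
At position 10, choosing VERB makes rule 3 impossible to satisfy; hence DET.
At position 2, choosing DET makes rule 1 impossible to satisfy; hence ADJ.
At position 3, choosing DET makes rule 1 impossible to satisfy; hence ADJ.
At position 6, choosing DET makes rule 1 impossible to satisfy; hence VERB.
At position 7, choosing DET makes rule 1 impossible to satisfy; hence VERB.
At position 9, choosing DET makes rule 1 impossible to satisfy; hence VERB.
So the tagging must be: CONJ ADJ ADJ CONJ CONJ VERB VERB CONJ VERB DET.
Checking: rule 1 holds; rule 2 holds; rule 3 holds; rule 4 holds; rule 5 holds.

CONJ ADJ ADJ CONJ CONJ VERB VERB CONJ VERB DET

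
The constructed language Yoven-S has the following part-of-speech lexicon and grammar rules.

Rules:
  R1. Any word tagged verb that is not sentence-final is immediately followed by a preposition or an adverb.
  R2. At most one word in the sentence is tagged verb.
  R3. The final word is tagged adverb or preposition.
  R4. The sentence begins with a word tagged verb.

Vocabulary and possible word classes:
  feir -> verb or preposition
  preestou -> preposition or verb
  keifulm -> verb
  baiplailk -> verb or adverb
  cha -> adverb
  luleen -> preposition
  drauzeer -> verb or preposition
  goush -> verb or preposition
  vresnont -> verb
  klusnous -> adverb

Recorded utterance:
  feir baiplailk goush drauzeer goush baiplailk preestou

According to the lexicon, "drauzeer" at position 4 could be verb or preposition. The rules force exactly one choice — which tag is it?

preposition

Candidates per position — 1:feir {verb,preposition}; 2:baiplailk {verb,adverb}; 3:goush {verb,preposition}; 4:drauzeer {verb,preposition}; 5:goush {verb,preposition}; 6:baiplailk {verb,adverb}; 7:preestou {preposition,verb}.
If word 1 were preposition, no tagging could satisfy rule 4; so word 1 is verb.
If word 2 were verb, no tagging could satisfy rule 1; so word 2 is adverb.
If word 3 were verb, no tagging could satisfy rule 2; so word 3 is preposition.
If word 4 were verb, no tagging could satisfy rule 2; so word 4 is preposition.
If word 5 were verb, no tagging could satisfy rule 2; so word 5 is preposition.
If word 6 were verb, no tagging could satisfy rule 2; so word 6 is adverb.
If word 7 were verb, no tagging could satisfy rule 2; so word 7 is preposition.
The unique satisfying tagging is: verb adverb preposition preposition preposition adverb preposition.
Check: rule 1 ok; rule 2 ok; rule 3 ok; rule 4 ok.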